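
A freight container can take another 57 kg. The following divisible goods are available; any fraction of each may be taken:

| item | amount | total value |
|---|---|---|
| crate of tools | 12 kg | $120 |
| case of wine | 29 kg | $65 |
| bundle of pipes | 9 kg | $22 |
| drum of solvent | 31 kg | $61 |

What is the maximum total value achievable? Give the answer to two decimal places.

220.77

Take in order of value per unit:
- crate of tools (120/12 per unit): all 12 → value 120, running total 120.00
- bundle of pipes (22/9 per unit): all 9 → value 22, running total 142.00
- case of wine (65/29 per unit): all 29 → value 65, running total 207.00
- drum of solvent (61/31 per unit): 7 of 31 → value 7×61/31 = 13.7742, running total 220.77
Total 220.77.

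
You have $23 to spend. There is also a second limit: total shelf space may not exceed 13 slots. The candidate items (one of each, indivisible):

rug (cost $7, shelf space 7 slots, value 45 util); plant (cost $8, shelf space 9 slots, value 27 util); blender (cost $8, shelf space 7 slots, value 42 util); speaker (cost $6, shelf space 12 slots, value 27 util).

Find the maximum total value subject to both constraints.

Feasible sets respecting both limits:
- rug: cost 7, shelf space 7, value 45
- blender: cost 8, shelf space 7, value 42
- plant: cost 8, shelf space 9, value 27
- speaker: cost 6, shelf space 12, value 27
Best: 45 util.

45 util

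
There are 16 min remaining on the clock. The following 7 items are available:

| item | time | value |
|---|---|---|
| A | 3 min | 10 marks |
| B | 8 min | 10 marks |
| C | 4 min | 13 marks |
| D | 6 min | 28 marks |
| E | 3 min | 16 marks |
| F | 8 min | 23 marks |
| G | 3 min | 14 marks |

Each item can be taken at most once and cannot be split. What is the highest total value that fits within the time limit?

Check high-value combinations within 16 min:
- C+D+E+G: time 4+6+3+3=16, value 13+28+16+14=71
- A+D+E+G: time 3+6+3+3=15, value 10+28+16+14=68
- A+C+D+E: time 3+4+6+3=16, value 10+13+28+16=67
Best: 71 marks.

71 marks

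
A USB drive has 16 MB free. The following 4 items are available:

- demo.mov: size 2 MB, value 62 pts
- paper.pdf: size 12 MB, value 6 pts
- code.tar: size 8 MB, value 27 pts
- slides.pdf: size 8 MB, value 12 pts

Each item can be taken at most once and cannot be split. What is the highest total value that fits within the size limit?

89 pts

This is a 0/1 knapsack; check combinations near the capacity.
- demo.mov+code.tar: size 2+8=10, value 62+27=89
- demo.mov+slides.pdf: size 2+8=10, value 62+12=74
- demo.mov+paper.pdf: size 2+12=14, value 62+6=68
- demo.mov: size 2, value 62
- code.tar+slides.pdf: size 8+8=16, value 27+12=39
Best: 89 pts.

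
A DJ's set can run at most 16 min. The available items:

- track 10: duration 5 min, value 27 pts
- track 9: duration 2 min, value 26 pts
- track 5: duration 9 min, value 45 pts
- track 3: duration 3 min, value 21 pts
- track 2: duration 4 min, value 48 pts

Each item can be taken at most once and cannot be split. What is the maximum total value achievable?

Check high-value combinations within 16 min:
- track 10+track 9+track 3+track 2: duration 5+2+3+4=14, value 27+26+21+48=122
- track 9+track 5+track 2: duration 2+9+4=15, value 26+45+48=119
- track 5+track 3+track 2: duration 9+3+4=16, value 45+21+48=114
- track 10+track 9+track 2: duration 5+2+4=11, value 27+26+48=101
Best: 122 pts.

122 pts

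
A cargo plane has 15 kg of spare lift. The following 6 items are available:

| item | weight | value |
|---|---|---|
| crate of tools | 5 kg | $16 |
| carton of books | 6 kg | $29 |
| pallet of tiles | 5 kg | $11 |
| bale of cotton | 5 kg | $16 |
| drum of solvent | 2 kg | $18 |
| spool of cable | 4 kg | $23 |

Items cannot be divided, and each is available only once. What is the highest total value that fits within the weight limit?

$70

Check high-value combinations within 15 kg:
- carton of books+drum of solvent+spool of cable: weight 6+2+4=12, value 29+18+23=70
- crate of tools+carton of books+spool of cable: weight 5+6+4=15, value 16+29+23=68
- carton of books+bale of cotton+spool of cable: weight 6+5+4=15, value 29+16+23=68
- crate of tools+carton of books+drum of solvent: weight 5+6+2=13, value 16+29+18=63
- carton of books+bale of cotton+drum of solvent: weight 6+5+2=13, value 29+16+18=63
Best: $70.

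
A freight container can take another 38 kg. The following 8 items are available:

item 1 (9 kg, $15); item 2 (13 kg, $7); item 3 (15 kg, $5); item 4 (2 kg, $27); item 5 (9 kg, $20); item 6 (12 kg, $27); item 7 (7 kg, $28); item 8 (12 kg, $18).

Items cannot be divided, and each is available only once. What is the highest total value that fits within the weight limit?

Check high-value combinations within 38 kg:
- item 4+item 5+item 6+item 7: weight 2+9+12+7=30, value 27+20+27+28=102
- item 4+item 6+item 7+item 8: weight 2+12+7+12=33, value 27+27+28+18=100
- item 1+item 4+item 6+item 7: weight 9+2+12+7=30, value 15+27+27+28=97
- item 4+item 5+item 7+item 8: weight 2+9+7+12=30, value 27+20+28+18=93
- item 4+item 5+item 6+item 8: weight 2+9+12+12=35, value 27+20+27+18=92
Best: $102.

$102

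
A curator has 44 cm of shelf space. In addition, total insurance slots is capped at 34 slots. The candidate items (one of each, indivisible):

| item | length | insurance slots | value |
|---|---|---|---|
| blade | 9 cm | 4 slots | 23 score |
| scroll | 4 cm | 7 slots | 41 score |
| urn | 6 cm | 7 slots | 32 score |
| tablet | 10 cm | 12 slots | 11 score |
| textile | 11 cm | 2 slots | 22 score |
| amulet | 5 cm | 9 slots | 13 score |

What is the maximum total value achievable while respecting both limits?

Feasible sets respecting both limits:
- blade+scroll+urn+textile+amulet: length 35, insurance slots 29, value 131
- blade+scroll+urn+tablet+textile: length 40, insurance slots 32, value 129
- blade+scroll+urn+textile: length 30, insurance slots 20, value 118
Best: 131 score.

131 score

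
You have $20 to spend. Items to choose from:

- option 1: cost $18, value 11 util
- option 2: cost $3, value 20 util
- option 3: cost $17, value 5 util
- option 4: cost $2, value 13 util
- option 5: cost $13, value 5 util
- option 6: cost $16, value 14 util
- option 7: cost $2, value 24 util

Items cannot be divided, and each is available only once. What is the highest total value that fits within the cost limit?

Check high-value combinations within $20:
- option 2+option 4+option 5+option 7: cost 3+2+13+2=20, value 20+13+5+24=62
- option 2+option 4+option 7: cost 3+2+2=7, value 20+13+24=57
- option 4+option 6+option 7: cost 2+16+2=20, value 13+14+24=51
- option 2+option 5+option 7: cost 3+13+2=18, value 20+5+24=49
Best: 62 util.

62 util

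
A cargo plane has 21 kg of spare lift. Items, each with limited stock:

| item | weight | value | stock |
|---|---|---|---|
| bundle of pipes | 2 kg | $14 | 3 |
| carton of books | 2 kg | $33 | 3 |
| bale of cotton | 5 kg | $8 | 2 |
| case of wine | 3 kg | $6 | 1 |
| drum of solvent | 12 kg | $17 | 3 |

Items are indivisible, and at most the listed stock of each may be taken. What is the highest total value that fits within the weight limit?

$155

Best selections within weight 21 and stock limits:
- 3×bundle of pipes + 3×carton of books + 1×bale of cotton + 1×case of wine: weight 20, value 155
- 3×bundle of pipes + 3×carton of books + 1×bale of cotton: weight 17, value 149
- 3×bundle of pipes + 3×carton of books + 1×case of wine: weight 15, value 147
- 2×bundle of pipes + 3×carton of books + 2×bale of cotton: weight 20, value 143
Best: $155.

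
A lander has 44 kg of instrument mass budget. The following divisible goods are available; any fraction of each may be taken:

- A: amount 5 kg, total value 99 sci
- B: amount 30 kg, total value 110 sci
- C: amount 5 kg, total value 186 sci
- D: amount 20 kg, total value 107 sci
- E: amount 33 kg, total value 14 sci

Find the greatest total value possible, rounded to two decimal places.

443.33

Take in order of value per unit:
- C (186/5 per unit): all 5 → value 186, running total 186.00
- A (99/5 per unit): all 5 → value 99, running total 285.00
- D (107/20 per unit): all 20 → value 107, running total 392.00
- B (110/30 per unit): 14 of 30 → value 14×110/30 = 51.3333, running total 443.33
Total 443.33.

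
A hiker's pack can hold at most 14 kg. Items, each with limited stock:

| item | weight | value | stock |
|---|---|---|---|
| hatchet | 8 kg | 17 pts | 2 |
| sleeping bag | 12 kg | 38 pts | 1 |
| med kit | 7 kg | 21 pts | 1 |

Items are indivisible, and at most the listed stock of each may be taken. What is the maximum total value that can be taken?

Top feasible selections:
- 1×sleeping bag: weight 12, value 38
- 1×med kit: weight 7, value 21
- 1×hatchet: weight 8, value 17
Best: 38 pts.

38 pts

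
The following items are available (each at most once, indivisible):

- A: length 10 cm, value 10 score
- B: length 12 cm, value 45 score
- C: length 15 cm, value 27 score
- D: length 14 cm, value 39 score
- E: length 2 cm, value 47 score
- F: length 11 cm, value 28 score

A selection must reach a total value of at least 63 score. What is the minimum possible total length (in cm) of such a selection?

13

Subsets with value ≥ 63, sorted by total length:
- E+F: length 13, value 75
- B+E: length 14, value 92
Minimum length: 13 cm.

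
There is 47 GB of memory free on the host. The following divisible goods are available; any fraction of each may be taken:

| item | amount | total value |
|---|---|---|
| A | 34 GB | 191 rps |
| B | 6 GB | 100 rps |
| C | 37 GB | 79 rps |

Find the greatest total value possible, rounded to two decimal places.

305.95

Take in order of value per unit:
- B (100/6 per unit): all 6 → value 100, running total 100.00
- A (191/34 per unit): all 34 → value 191, running total 291.00
- C (79/37 per unit): 7 of 37 → value 7×79/37 = 14.9459, running total 305.95
Total 305.95.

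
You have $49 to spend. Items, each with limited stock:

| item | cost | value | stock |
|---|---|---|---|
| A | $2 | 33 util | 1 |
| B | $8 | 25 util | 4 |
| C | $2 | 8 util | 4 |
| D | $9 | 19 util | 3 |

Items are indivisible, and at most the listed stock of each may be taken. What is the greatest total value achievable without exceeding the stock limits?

Top feasible selections:
- 1×A + 4×B + 3×C + 1×D: cost 49, value 176
- 1×A + 4×B + 2×C + 1×D: cost 47, value 168
Best: 176 util.

176 util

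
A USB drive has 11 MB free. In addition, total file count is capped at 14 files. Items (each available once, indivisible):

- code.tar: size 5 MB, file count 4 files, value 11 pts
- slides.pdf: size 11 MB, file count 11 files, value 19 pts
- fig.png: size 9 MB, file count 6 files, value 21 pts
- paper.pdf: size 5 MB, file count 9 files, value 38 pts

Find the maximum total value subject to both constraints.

49 pts

Feasible sets respecting both limits:
- code.tar+paper.pdf: size 10, file count 13, value 49
- paper.pdf: size 5, file count 9, value 38
- fig.png: size 9, file count 6, value 21
- slides.pdf: size 11, file count 11, value 19
Best: 49 pts.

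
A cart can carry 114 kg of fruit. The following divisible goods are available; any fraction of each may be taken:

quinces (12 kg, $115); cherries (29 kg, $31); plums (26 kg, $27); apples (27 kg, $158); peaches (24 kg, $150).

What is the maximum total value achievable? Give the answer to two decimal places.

476.85

Take in order of value per unit:
- quinces (115/12 per unit): all 12 → value 115, running total 115.00
- peaches (150/24 per unit): all 24 → value 150, running total 265.00
- apples (158/27 per unit): all 27 → value 158, running total 423.00
- cherries (31/29 per unit): all 29 → value 31, running total 454.00
- plums (27/26 per unit): 22 of 26 → value 22×27/26 = 22.8462, running total 476.85
Total 476.85.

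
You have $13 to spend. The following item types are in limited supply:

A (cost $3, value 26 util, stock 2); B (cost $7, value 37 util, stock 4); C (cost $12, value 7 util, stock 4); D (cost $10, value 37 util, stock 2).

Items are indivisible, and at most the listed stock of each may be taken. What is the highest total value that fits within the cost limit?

Top feasible selections:
- 2×A + 1×B: cost 13, value 89
- 1×A + 1×B: cost 10, value 63
- 1×A + 1×D: cost 13, value 63
- 2×A: cost 6, value 52
Best: 89 util.

89 util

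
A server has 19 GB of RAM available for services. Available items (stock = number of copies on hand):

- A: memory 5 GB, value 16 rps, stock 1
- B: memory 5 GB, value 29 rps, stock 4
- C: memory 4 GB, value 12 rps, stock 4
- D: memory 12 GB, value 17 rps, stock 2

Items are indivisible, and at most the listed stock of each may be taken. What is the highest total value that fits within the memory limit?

99 rps

Top feasible selections:
- 3×B + 1×C: memory 19, value 99
- 3×B: memory 15, value 87
- 1×A + 2×B + 1×C: memory 19, value 86
Best: 99 rps.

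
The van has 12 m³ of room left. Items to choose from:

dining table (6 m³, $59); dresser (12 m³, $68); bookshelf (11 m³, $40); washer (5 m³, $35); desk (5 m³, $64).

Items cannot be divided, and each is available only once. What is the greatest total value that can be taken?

$123

Check high-value combinations within 12 m³:
- dining table+desk: volume 6+5=11, value 59+64=123
- washer+desk: volume 5+5=10, value 35+64=99
- dining table+washer: volume 6+5=11, value 59+35=94
- dresser: volume 12, value 68
- desk: volume 5, value 64
Best: $123.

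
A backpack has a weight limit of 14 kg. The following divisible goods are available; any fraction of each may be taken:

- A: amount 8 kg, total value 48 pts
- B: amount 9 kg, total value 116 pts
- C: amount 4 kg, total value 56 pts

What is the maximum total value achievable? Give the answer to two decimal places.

178.00

Take in order of value per unit:
- C (56/4 per unit): all 4 → value 56, running total 56.00
- B (116/9 per unit): all 9 → value 116, running total 172.00
- A (48/8 per unit): 1 of 8 → value 1×48/8 = 6.0000, running total 178.00
Total 178.00.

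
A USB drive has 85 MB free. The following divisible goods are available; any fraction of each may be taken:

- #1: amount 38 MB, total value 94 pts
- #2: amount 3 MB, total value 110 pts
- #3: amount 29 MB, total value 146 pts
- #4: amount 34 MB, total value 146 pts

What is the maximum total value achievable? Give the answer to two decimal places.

449.00

Take in order of value per unit:
- #2 (110/3 per unit): all 3 → value 110, running total 110.00
- #3 (146/29 per unit): all 29 → value 146, running total 256.00
- #4 (146/34 per unit): all 34 → value 146, running total 402.00
- #1 (94/38 per unit): 19 of 38 → value 19×94/38 = 47.0000, running total 449.00
Total 449.00.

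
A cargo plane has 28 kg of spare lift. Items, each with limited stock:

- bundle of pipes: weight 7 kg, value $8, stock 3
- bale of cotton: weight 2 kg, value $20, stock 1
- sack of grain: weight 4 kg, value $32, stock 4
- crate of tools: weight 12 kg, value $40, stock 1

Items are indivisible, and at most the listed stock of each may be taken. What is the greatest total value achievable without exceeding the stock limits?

Top feasible selections:
- 4×sack of grain + 1×crate of tools: weight 28, value 168
- 1×bundle of pipes + 1×bale of cotton + 4×sack of grain: weight 25, value 156
- 1×bale of cotton + 3×sack of grain + 1×crate of tools: weight 26, value 156
- 1×bale of cotton + 4×sack of grain: weight 18, value 148
Best: $168.

$168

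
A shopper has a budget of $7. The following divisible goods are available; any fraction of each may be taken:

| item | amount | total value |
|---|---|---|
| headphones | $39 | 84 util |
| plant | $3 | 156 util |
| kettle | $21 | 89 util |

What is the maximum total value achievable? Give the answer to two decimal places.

172.95

Take in order of value per unit:
- plant (156/3 per unit): all 3 → value 156, running total 156.00
- kettle (89/21 per unit): 4 of 21 → value 4×89/21 = 16.9524, running total 172.95
Total 172.95.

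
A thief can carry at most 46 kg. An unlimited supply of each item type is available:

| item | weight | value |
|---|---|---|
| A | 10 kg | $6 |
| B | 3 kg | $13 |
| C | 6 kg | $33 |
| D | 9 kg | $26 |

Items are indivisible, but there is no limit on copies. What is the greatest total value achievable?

Best value-per-unit is C at 33/6; filling with it alone gives 7×33 = 231.
Optimal mix: 1×B + 7×C → weight 45, value 244.

$244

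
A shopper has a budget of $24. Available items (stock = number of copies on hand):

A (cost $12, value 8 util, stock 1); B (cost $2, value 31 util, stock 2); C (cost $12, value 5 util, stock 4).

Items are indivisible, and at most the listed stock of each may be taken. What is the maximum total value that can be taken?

Top feasible selections:
- 1×A + 2×B: cost 16, value 70
- 2×B + 1×C: cost 16, value 67
- 2×B: cost 4, value 62
- 1×A + 1×B: cost 14, value 39
Best: 70 util.

70 util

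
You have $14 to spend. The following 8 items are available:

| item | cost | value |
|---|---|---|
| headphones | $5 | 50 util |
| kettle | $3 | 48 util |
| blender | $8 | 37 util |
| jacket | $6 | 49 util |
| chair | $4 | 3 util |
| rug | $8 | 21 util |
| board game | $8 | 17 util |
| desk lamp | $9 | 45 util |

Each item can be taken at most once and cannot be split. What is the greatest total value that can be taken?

Check high-value combinations within $14:
- headphones+kettle+jacket: cost 5+3+6=14, value 50+48+49=147
- headphones+kettle+chair: cost 5+3+4=12, value 50+48+3=101
- kettle+jacket+chair: cost 3+6+4=13, value 48+49+3=100
- headphones+jacket: cost 5+6=11, value 50+49=99
Best: 147 util.

147 util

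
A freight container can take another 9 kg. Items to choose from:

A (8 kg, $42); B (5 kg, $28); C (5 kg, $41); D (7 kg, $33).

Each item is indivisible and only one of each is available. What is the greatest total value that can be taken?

$42

Check high-value combinations within 9 kg:
- A: weight 8, value 42
- C: weight 5, value 41
- D: weight 7, value 33
Best: $42.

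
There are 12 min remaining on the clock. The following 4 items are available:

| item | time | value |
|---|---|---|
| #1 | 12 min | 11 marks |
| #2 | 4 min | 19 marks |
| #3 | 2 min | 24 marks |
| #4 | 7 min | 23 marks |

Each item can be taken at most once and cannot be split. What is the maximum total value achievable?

Check high-value combinations within 12 min:
- #3+#4: time 2+7=9, value 24+23=47
- #2+#3: time 4+2=6, value 19+24=43
- #2+#4: time 4+7=11, value 19+23=42
- #3: time 2, value 24
Best: 47 marks.

47 marks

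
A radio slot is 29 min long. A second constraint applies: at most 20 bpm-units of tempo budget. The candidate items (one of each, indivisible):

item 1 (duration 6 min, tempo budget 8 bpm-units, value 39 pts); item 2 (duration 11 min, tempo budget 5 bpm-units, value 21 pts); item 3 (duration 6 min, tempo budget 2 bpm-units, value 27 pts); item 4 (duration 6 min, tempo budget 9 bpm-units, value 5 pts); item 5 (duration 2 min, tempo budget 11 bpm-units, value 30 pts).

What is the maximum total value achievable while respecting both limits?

87 pts

Feasible sets respecting both limits:
- item 1+item 2+item 3: duration 23, tempo budget 15, value 87
- item 2+item 3+item 5: duration 19, tempo budget 18, value 78
- item 1+item 3+item 4: duration 18, tempo budget 19, value 71
- item 1+item 5: duration 8, tempo budget 19, value 69
Best: 87 pts.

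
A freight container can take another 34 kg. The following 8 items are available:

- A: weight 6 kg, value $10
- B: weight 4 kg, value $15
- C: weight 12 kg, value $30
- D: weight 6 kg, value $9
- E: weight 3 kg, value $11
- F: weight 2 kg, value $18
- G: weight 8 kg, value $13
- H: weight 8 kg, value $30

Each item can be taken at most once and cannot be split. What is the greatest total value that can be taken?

$106

Check high-value combinations within 34 kg:
- B+C+F+G+H: weight 4+12+2+8+8=34, value 15+30+18+13+30=106
- B+C+E+F+H: weight 4+12+3+2+8=29, value 15+30+11+18+30=104
- A+B+C+F+H: weight 6+4+12+2+8=32, value 10+15+30+18+30=103
Best: $106.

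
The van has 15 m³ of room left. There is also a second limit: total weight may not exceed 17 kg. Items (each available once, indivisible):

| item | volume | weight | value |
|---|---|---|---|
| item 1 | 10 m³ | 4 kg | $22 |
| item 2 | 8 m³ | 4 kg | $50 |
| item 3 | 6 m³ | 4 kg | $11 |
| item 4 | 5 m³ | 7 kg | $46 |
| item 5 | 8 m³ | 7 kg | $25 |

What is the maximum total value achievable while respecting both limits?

Feasible sets respecting both limits:
- item 2+item 4: volume 13, weight 11, value 96
- item 4+item 5: volume 13, weight 14, value 71
- item 1+item 4: volume 15, weight 11, value 68
Best: $96.

$96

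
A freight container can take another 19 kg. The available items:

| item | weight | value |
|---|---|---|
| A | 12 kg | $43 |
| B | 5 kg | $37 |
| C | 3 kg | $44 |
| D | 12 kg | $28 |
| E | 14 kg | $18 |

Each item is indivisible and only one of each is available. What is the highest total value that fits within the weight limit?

Check high-value combinations within 19 kg:
- A+C: weight 12+3=15, value 43+44=87
- B+C: weight 5+3=8, value 37+44=81
- A+B: weight 12+5=17, value 43+37=80
- C+D: weight 3+12=15, value 44+28=72
- B+D: weight 5+12=17, value 37+28=65
Best: $87.

$87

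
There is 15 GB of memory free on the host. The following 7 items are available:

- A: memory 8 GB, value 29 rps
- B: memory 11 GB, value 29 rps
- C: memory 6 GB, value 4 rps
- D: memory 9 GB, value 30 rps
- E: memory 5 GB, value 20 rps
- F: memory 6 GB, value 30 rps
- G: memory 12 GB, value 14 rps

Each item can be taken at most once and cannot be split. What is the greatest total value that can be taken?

Check high-value combinations within 15 GB:
- D+F: memory 9+6=15, value 30+30=60
- A+F: memory 8+6=14, value 29+30=59
- E+F: memory 5+6=11, value 20+30=50
- D+E: memory 9+5=14, value 30+20=50
Best: 60 rps.

60 rps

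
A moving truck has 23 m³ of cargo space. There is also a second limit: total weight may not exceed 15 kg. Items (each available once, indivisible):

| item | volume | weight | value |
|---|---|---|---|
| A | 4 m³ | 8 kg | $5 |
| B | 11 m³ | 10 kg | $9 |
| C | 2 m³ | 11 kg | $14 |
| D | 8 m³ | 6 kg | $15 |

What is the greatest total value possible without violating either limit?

Feasible sets respecting both limits:
- A+D: volume 12, weight 14, value 20
- D: volume 8, weight 6, value 15
- C: volume 2, weight 11, value 14
Best: $20.

$20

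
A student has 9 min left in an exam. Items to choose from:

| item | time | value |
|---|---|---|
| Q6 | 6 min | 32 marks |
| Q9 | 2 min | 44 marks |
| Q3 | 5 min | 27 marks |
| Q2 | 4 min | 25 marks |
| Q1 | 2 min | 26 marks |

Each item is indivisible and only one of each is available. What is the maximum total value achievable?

97 marks

Check high-value combinations within 9 min:
- Q9+Q3+Q1: time 2+5+2=9, value 44+27+26=97
- Q9+Q2+Q1: time 2+4+2=8, value 44+25+26=95
- Q6+Q9: time 6+2=8, value 32+44=76
- Q9+Q3: time 2+5=7, value 44+27=71
Best: 97 marks.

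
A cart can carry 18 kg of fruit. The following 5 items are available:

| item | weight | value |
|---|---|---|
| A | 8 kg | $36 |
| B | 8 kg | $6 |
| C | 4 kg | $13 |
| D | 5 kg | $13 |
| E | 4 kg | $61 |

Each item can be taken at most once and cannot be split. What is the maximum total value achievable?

Check high-value combinations within 18 kg:
- A+C+E: weight 8+4+4=16, value 36+13+61=110
- A+D+E: weight 8+5+4=17, value 36+13+61=110
- A+E: weight 8+4=12, value 36+61=97
- C+D+E: weight 4+5+4=13, value 13+13+61=87
- B+C+E: weight 8+4+4=16, value 6+13+61=80
Best: $110.

$110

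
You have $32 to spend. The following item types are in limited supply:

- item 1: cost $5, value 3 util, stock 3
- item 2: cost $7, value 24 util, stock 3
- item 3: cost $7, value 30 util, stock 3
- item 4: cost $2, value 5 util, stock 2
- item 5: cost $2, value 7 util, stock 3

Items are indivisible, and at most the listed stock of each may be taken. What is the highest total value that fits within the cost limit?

Top feasible selections:
- 1×item 2 + 3×item 3 + 2×item 5: cost 32, value 128
- 1×item 2 + 3×item 3 + 1×item 4 + 1×item 5: cost 32, value 126
- 1×item 2 + 3×item 3 + 2×item 4: cost 32, value 124
Best: 128 util.

128 util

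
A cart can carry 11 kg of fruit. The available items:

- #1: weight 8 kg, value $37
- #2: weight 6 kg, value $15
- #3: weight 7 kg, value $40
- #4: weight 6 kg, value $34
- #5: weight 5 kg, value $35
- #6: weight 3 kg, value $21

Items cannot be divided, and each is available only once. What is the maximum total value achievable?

Check high-value combinations within 11 kg:
- #4+#5: weight 6+5=11, value 34+35=69
- #3+#6: weight 7+3=10, value 40+21=61
- #1+#6: weight 8+3=11, value 37+21=58
Best: $69.

$69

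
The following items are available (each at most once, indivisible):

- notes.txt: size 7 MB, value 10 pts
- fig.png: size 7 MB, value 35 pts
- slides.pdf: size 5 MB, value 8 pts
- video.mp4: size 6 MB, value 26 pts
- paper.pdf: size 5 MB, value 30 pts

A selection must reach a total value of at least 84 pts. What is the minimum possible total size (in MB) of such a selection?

Subsets with value ≥ 84, sorted by total size:
- fig.png+video.mp4+paper.pdf: size 18, value 91
- fig.png+slides.pdf+video.mp4+paper.pdf: size 23, value 99
- notes.txt+fig.png+video.mp4+paper.pdf: size 25, value 101
Minimum size: 18 MB.

18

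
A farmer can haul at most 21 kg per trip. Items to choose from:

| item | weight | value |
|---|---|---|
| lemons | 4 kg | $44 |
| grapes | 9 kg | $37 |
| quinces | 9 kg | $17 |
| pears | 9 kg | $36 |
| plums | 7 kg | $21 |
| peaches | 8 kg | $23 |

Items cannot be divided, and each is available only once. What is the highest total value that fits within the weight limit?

Check high-value combinations within 21 kg:
- lemons+grapes+peaches: weight 4+9+8=21, value 44+37+23=104
- lemons+pears+peaches: weight 4+9+8=21, value 44+36+23=103
- lemons+grapes+plums: weight 4+9+7=20, value 44+37+21=102
Best: $104.

$104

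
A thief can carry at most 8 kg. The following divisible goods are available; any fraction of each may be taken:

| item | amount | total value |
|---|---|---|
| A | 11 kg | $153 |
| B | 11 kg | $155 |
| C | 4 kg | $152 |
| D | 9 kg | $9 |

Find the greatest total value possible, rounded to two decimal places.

Take in order of value per unit:
- C (152/4 per unit): all 4 → value 152, running total 152.00
- B (155/11 per unit): 4 of 11 → value 4×155/11 = 56.3636, running total 208.36
Total 208.36.

208.36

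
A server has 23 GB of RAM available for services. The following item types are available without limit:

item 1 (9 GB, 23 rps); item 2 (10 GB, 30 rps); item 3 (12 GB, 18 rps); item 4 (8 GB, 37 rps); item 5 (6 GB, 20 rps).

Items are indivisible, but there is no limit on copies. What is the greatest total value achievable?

94 rps

Best value-per-unit is item 4 at 37/8; filling with it alone gives 2×37 = 74.
Optimal mix: 2×item 4 + 1×item 5 → memory 22, value 94.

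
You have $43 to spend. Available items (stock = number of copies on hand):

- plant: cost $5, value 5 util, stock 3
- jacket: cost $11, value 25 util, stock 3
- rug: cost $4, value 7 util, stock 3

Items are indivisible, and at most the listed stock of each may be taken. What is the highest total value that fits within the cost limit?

89 util

Best selections within cost 43 and stock limits:
- 3×jacket + 2×rug: cost 41, value 89
- 1×plant + 3×jacket + 1×rug: cost 42, value 87
Best: 89 util.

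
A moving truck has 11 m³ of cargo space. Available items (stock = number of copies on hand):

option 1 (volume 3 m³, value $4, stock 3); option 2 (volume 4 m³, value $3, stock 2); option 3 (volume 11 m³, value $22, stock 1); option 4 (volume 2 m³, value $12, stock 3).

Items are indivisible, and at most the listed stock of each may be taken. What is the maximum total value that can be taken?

Top feasible selections:
- 1×option 1 + 3×option 4: volume 9, value 40
- 1×option 2 + 3×option 4: volume 10, value 39
- 3×option 4: volume 6, value 36
- 2×option 1 + 2×option 4: volume 10, value 32
Best: $40.

$40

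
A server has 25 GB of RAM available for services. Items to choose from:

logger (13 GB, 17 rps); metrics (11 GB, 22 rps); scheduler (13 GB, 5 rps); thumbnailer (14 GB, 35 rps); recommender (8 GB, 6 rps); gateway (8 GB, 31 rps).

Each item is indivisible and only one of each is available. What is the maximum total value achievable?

66 rps

This is a 0/1 knapsack; check combinations near the capacity.
- thumbnailer+gateway: memory 14+8=22, value 35+31=66
- metrics+thumbnailer: memory 11+14=25, value 22+35=57
- metrics+gateway: memory 11+8=19, value 22+31=53
- logger+gateway: memory 13+8=21, value 17+31=48
- thumbnailer+recommender: memory 14+8=22, value 35+6=41
Best: 66 rps.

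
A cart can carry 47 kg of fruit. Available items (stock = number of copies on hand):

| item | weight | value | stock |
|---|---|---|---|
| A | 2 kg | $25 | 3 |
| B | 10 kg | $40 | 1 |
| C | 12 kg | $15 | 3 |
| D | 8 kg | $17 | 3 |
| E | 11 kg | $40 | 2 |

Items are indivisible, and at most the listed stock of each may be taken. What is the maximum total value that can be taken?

Best selections within weight 47 and stock limits:
- 3×A + 1×B + 1×D + 2×E: weight 46, value 212
- 3×A + 1×B + 2×E: weight 38, value 195
- 3×A + 1×B + 2×D + 1×E: weight 43, value 189
Best: $212.

$212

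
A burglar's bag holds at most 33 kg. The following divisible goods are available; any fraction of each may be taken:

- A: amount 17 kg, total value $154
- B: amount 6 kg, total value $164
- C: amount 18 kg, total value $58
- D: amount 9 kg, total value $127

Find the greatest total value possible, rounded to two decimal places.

Take in order of value per unit:
- B (164/6 per unit): all 6 → value 164, running total 164.00
- D (127/9 per unit): all 9 → value 127, running total 291.00
- A (154/17 per unit): all 17 → value 154, running total 445.00
- C (58/18 per unit): 1 of 18 → value 1×58/18 = 3.2222, running total 448.22
Total 448.22.

448.22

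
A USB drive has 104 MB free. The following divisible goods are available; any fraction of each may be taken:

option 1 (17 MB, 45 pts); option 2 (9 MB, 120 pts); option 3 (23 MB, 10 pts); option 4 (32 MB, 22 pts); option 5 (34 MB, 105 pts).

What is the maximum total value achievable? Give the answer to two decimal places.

297.22

Take in order of value per unit:
- option 2 (120/9 per unit): all 9 → value 120, running total 120.00
- option 5 (105/34 per unit): all 34 → value 105, running total 225.00
- option 1 (45/17 per unit): all 17 → value 45, running total 270.00
- option 4 (22/32 per unit): all 32 → value 22, running total 292.00
- option 3 (10/23 per unit): 12 of 23 → value 12×10/23 = 5.2174, running total 297.22
Total 297.22.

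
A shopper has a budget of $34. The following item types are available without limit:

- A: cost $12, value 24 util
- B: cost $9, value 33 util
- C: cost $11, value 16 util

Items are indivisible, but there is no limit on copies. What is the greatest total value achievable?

Best value-per-unit is B at 33/9, and filling with it alone uses cost 3×9=27. No mix of the others beats 3×33 = 99.

99 util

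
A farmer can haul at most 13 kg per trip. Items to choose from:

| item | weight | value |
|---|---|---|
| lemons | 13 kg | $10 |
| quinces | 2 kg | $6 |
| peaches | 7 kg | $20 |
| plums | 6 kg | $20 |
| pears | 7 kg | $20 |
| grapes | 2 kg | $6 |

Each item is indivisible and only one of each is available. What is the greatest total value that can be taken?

$40

Check high-value combinations within 13 kg:
- peaches+plums: weight 7+6=13, value 20+20=40
- plums+pears: weight 6+7=13, value 20+20=40
- quinces+plums+grapes: weight 2+6+2=10, value 6+20+6=32
- quinces+peaches+grapes: weight 2+7+2=11, value 6+20+6=32
Best: $40.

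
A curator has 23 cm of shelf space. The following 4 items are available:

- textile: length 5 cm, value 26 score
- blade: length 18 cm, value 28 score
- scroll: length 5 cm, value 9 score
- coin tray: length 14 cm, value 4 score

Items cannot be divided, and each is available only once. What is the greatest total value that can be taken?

Check high-value combinations within 23 cm:
- textile+blade: length 5+18=23, value 26+28=54
- blade+scroll: length 18+5=23, value 28+9=37
- textile+scroll: length 5+5=10, value 26+9=35
- textile+coin tray: length 5+14=19, value 26+4=30
Best: 54 score.

54 score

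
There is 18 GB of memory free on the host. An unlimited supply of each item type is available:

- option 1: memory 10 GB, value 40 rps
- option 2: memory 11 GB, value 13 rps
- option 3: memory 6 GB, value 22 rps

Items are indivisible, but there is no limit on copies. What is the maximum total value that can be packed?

Best value-per-unit is option 1 at 40/10; filling with it alone gives 1×40 = 40.
Optimal mix: 3×option 3 → memory 18, value 66.

66 rps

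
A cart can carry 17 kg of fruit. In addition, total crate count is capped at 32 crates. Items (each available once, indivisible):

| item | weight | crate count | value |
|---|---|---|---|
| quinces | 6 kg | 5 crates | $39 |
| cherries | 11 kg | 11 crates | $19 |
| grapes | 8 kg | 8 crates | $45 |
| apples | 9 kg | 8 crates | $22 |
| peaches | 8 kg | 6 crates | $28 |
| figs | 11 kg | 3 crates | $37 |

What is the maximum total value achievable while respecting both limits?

$84

Feasible sets respecting both limits:
- quinces+grapes: weight 14, crate count 13, value 84
- quinces+figs: weight 17, crate count 8, value 76
- grapes+peaches: weight 16, crate count 14, value 73
Best: $84.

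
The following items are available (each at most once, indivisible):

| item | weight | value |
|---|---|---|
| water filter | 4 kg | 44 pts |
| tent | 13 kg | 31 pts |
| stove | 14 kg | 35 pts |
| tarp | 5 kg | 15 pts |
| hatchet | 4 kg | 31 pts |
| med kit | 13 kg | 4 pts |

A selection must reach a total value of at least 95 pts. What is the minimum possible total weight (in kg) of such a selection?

21

Subsets with value ≥ 95, sorted by total weight:
- water filter+tent+hatchet: weight 21, value 106
- water filter+stove+hatchet: weight 22, value 110
- water filter+tent+tarp+hatchet: weight 26, value 121
Minimum weight: 21 kg.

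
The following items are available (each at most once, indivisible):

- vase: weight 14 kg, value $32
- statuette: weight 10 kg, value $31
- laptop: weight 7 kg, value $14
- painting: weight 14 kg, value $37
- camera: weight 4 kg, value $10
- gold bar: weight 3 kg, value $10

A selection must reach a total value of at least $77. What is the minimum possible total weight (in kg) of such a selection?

27

Subsets with value ≥ 77, sorted by total weight:
- statuette+painting+gold bar: weight 27, value 78
- statuette+painting+camera: weight 28, value 78
- statuette+painting+camera+gold bar: weight 31, value 88
Minimum weight: 27 kg.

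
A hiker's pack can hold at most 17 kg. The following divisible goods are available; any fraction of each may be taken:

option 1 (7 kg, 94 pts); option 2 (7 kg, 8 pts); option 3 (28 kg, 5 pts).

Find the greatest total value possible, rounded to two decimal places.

Take in order of value per unit:
- option 1 (94/7 per unit): all 7 → value 94, running total 94.00
- option 2 (8/7 per unit): all 7 → value 8, running total 102.00
- option 3 (5/28 per unit): 3 of 28 → value 3×5/28 = 0.5357, running total 102.54
Total 102.54.

102.54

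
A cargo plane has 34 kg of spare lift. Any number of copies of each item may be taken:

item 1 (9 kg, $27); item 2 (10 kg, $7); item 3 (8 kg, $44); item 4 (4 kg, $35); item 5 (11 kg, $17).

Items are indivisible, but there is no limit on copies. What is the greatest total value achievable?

Best value-per-unit is item 4 at 35/4, and filling with it alone uses weight 8×4=32. No mix of the others beats 8×35 = 280.

$280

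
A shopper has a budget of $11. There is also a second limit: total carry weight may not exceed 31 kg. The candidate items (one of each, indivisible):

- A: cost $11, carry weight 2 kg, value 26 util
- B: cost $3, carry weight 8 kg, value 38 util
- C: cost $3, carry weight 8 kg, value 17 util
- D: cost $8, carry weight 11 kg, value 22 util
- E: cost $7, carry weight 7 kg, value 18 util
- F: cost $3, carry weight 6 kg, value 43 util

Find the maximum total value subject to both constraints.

98 util

Feasible sets respecting both limits:
- B+C+F: cost 9, carry weight 22, value 98
- B+F: cost 6, carry weight 14, value 81
- D+F: cost 11, carry weight 17, value 65
- E+F: cost 10, carry weight 13, value 61
Best: 98 util.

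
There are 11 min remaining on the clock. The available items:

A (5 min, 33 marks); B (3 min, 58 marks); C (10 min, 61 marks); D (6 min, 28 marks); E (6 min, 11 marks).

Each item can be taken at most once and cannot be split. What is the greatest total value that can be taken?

91 marks

Check high-value combinations within 11 min:
- A+B: time 5+3=8, value 33+58=91
- B+D: time 3+6=9, value 58+28=86
- B+E: time 3+6=9, value 58+11=69
Best: 91 marks.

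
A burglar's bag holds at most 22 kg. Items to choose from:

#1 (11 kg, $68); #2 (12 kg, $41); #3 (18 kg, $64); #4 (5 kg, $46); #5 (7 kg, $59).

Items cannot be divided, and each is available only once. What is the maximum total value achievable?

This is a 0/1 knapsack; check combinations near the capacity.
- #1+#5: weight 11+7=18, value 68+59=127
- #1+#4: weight 11+5=16, value 68+46=114
- #4+#5: weight 5+7=12, value 46+59=105
- #2+#5: weight 12+7=19, value 41+59=100
Best: $127.

$127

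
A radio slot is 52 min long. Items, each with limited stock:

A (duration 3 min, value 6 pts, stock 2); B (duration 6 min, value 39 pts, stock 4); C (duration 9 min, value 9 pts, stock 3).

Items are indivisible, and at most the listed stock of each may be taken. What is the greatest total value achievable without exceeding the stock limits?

Best selections within duration 52 and stock limits:
- 2×A + 4×B + 2×C: duration 48, value 186
- 4×B + 3×C: duration 51, value 183
- 1×A + 4×B + 2×C: duration 45, value 180
Best: 186 pts.

186 pts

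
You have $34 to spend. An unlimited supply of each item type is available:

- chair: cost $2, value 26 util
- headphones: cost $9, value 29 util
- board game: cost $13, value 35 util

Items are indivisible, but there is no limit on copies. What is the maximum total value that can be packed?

Best value-per-unit is chair at 26/2, and filling with it alone uses cost 17×2=34. No mix of the others beats 17×26 = 442.

442 util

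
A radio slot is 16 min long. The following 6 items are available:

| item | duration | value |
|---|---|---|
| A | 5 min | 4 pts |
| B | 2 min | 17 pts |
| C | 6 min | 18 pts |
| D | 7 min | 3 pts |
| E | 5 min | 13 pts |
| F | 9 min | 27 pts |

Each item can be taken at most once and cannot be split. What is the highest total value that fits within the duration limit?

This is a 0/1 knapsack; check combinations near the capacity.
- B+E+F: duration 2+5+9=16, value 17+13+27=57
- B+C+E: duration 2+6+5=13, value 17+18+13=48
- A+B+F: duration 5+2+9=16, value 4+17+27=48
- C+F: duration 6+9=15, value 18+27=45
- B+F: duration 2+9=11, value 17+27=44
Best: 57 pts.

57 pts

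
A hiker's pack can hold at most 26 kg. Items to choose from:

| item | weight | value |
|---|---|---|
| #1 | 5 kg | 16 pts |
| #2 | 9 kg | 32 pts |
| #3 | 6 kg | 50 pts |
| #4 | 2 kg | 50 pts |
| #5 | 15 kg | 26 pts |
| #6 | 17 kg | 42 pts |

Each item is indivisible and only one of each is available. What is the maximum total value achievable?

This is a 0/1 knapsack; check combinations near the capacity.
- #1+#2+#3+#4: weight 5+9+6+2=22, value 16+32+50+50=148
- #3+#4+#6: weight 6+2+17=25, value 50+50+42=142
- #2+#3+#4: weight 9+6+2=17, value 32+50+50=132
- #3+#4+#5: weight 6+2+15=23, value 50+50+26=126
Best: 148 pts.

148 pts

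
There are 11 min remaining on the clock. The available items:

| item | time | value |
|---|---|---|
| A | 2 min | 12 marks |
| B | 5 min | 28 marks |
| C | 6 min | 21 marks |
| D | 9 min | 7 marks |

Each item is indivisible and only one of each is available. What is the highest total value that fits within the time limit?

49 marks

Check high-value combinations within 11 min:
- B+C: time 5+6=11, value 28+21=49
- A+B: time 2+5=7, value 12+28=40
- A+C: time 2+6=8, value 12+21=33
- B: time 5, value 28
- C: time 6, value 21
Best: 49 marks.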